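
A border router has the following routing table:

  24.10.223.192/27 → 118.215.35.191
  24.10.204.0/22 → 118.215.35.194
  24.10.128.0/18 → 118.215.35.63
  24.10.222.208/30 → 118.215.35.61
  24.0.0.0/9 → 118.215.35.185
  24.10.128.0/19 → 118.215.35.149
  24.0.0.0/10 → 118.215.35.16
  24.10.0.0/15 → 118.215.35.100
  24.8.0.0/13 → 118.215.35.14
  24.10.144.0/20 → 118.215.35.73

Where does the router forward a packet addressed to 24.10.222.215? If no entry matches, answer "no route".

Routes whose prefix contains 24.10.222.215:
  24.0.0.0/9 (24.0.0.0 - 24.127.255.255) -> 118.215.35.185
  24.0.0.0/10 (24.0.0.0 - 24.63.255.255) -> 118.215.35.16
  24.8.0.0/13 (24.8.0.0 - 24.15.255.255) -> 118.215.35.14
  24.10.0.0/15 (24.10.0.0 - 24.11.255.255) -> 118.215.35.100
More-specific entries that do NOT match:
  24.10.222.208/30 (24.10.222.208 - 24.10.222.211) does not contain 24.10.222.215
  24.10.223.192/27 (24.10.223.192 - 24.10.223.223) does not contain 24.10.222.215
  24.10.204.0/22 (24.10.204.0 - 24.10.207.255) does not contain 24.10.222.215
  24.10.144.0/20 (24.10.144.0 - 24.10.159.255) does not contain 24.10.222.215
  24.10.128.0/19 (24.10.128.0 - 24.10.159.255) does not contain 24.10.222.215
  24.10.128.0/18 (24.10.128.0 - 24.10.191.255) does not contain 24.10.222.215
Longest matching prefix is /15 -> next hop 118.215.35.100.

118.215.35.100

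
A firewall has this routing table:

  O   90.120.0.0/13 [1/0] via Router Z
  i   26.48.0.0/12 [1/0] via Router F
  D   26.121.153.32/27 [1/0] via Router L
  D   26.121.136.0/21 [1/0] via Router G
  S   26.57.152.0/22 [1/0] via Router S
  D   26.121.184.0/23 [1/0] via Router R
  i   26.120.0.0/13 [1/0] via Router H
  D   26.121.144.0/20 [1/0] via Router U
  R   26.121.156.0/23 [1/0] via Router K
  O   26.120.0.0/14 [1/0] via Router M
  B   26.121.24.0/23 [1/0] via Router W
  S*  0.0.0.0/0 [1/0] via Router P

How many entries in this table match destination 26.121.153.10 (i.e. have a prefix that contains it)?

Prefixes containing 26.121.153.10:
  0.0.0.0/0 (default, matches everything)
  26.120.0.0/13 (26.120.0.0 - 26.127.255.255)
  26.120.0.0/14 (26.120.0.0 - 26.123.255.255)
  26.121.144.0/20 (26.121.144.0 - 26.121.159.255)
Total matching entries: 4.

4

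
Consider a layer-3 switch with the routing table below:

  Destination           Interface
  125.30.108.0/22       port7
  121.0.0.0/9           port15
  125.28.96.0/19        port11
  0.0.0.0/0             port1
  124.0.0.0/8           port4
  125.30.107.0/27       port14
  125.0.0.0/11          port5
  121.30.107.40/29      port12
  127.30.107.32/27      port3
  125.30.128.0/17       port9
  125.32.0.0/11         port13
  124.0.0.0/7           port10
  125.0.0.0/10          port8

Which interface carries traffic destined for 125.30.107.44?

Routes whose prefix contains 125.30.107.44:
  0.0.0.0/0 (default, matches everything) -> port1
  124.0.0.0/7 (124.0.0.0 - 125.255.255.255) -> port10
  125.0.0.0/10 (125.0.0.0 - 125.63.255.255) -> port8
  125.0.0.0/11 (125.0.0.0 - 125.31.255.255) -> port5
More-specific entries that do NOT match:
  121.30.107.40/29 (121.30.107.40 - 121.30.107.47) does not contain 125.30.107.44
  125.30.107.0/27 (125.30.107.0 - 125.30.107.31) does not contain 125.30.107.44
  127.30.107.32/27 (127.30.107.32 - 127.30.107.63) does not contain 125.30.107.44
  125.30.108.0/22 (125.30.108.0 - 125.30.111.255) does not contain 125.30.107.44
  125.28.96.0/19 (125.28.96.0 - 125.28.127.255) does not contain 125.30.107.44
  125.30.128.0/17 (125.30.128.0 - 125.30.255.255) does not contain 125.30.107.44
Longest matching prefix is /11 -> interface port5.

port5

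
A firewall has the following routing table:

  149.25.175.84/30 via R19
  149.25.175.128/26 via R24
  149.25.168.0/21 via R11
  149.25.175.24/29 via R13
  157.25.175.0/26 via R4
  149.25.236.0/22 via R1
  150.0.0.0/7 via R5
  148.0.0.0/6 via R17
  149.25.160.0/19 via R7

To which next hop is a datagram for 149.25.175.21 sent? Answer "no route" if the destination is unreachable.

R11

Routes whose prefix contains 149.25.175.21:
  148.0.0.0/6 (148.0.0.0 - 151.255.255.255) -> R17
  149.25.160.0/19 (149.25.160.0 - 149.25.191.255) -> R7
  149.25.168.0/21 (149.25.168.0 - 149.25.175.255) -> R11
More-specific entries that do NOT match:
  149.25.175.84/30 (149.25.175.84 - 149.25.175.87) does not contain 149.25.175.21
  149.25.175.24/29 (149.25.175.24 - 149.25.175.31) does not contain 149.25.175.21
  149.25.175.128/26 (149.25.175.128 - 149.25.175.191) does not contain 149.25.175.21
  157.25.175.0/26 (157.25.175.0 - 157.25.175.63) does not contain 149.25.175.21
  149.25.236.0/22 (149.25.236.0 - 149.25.239.255) does not contain 149.25.175.21
Longest matching prefix is /21 -> next hop R11.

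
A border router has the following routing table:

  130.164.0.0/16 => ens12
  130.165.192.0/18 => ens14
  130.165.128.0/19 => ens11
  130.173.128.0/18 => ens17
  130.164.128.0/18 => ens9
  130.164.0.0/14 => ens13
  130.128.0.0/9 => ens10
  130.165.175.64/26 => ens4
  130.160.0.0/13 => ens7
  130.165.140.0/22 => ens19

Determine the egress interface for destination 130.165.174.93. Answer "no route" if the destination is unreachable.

ens13

Routes whose prefix contains 130.165.174.93:
  130.128.0.0/9 (130.128.0.0 - 130.255.255.255) -> ens10
  130.160.0.0/13 (130.160.0.0 - 130.167.255.255) -> ens7
  130.164.0.0/14 (130.164.0.0 - 130.167.255.255) -> ens13
More-specific entries that do NOT match:
  130.165.175.64/26 (130.165.175.64 - 130.165.175.127) does not contain 130.165.174.93
  130.165.140.0/22 (130.165.140.0 - 130.165.143.255) does not contain 130.165.174.93
  130.165.128.0/19 (130.165.128.0 - 130.165.159.255) does not contain 130.165.174.93
  130.165.192.0/18 (130.165.192.0 - 130.165.255.255) does not contain 130.165.174.93
  130.173.128.0/18 (130.173.128.0 - 130.173.191.255) does not contain 130.165.174.93
  130.164.128.0/18 (130.164.128.0 - 130.164.191.255) does not contain 130.165.174.93
  130.164.0.0/16 (130.164.0.0 - 130.164.255.255) does not contain 130.165.174.93
Longest matching prefix is /14 -> interface ens13.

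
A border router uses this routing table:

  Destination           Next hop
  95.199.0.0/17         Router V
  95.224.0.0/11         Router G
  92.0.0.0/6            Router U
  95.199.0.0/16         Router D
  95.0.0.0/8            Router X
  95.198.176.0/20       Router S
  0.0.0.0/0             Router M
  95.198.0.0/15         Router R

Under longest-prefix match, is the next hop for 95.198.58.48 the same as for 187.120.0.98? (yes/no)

95.198.58.48: longest match 95.198.0.0/15 -> Router R
187.120.0.98: longest match 0.0.0.0/0 -> Router M

no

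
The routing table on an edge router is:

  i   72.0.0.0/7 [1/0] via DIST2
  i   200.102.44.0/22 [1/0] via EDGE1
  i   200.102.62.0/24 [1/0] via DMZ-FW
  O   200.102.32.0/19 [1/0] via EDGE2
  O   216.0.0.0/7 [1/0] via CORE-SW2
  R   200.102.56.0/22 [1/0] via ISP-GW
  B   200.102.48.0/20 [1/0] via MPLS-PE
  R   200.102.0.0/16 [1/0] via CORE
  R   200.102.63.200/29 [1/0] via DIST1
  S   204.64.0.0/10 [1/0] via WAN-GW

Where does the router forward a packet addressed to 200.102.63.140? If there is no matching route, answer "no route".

MPLS-PE

Routes whose prefix contains 200.102.63.140:
  200.102.0.0/16 (200.102.0.0 - 200.102.255.255) -> CORE
  200.102.32.0/19 (200.102.32.0 - 200.102.63.255) -> EDGE2
  200.102.48.0/20 (200.102.48.0 - 200.102.63.255) -> MPLS-PE
More-specific entries that do NOT match:
  200.102.63.200/29 (200.102.63.200 - 200.102.63.207) does not contain 200.102.63.140
  200.102.62.0/24 (200.102.62.0 - 200.102.62.255) does not contain 200.102.63.140
  200.102.44.0/22 (200.102.44.0 - 200.102.47.255) does not contain 200.102.63.140
  200.102.56.0/22 (200.102.56.0 - 200.102.59.255) does not contain 200.102.63.140
Longest matching prefix is /20 -> next hop MPLS-PE.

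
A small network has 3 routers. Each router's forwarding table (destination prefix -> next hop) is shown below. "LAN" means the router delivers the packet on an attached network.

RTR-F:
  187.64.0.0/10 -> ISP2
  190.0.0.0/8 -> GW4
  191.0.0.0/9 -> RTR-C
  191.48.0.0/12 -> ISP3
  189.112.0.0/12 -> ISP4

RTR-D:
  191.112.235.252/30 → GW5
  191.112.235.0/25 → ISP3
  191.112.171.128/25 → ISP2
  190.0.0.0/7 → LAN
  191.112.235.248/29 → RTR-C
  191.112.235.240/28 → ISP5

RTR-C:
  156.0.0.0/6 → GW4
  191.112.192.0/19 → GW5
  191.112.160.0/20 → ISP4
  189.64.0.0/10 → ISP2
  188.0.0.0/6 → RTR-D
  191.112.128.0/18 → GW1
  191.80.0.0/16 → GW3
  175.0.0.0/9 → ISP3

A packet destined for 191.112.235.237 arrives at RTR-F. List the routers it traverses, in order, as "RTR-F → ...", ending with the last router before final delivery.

RTR-F → RTR-C → RTR-D

At RTR-F: longest match for 191.112.235.237 is 191.0.0.0/9 -> RTR-C
At RTR-C: longest match for 191.112.235.237 is 188.0.0.0/6 -> RTR-D
At RTR-D: longest match for 191.112.235.237 is 190.0.0.0/7 -> LAN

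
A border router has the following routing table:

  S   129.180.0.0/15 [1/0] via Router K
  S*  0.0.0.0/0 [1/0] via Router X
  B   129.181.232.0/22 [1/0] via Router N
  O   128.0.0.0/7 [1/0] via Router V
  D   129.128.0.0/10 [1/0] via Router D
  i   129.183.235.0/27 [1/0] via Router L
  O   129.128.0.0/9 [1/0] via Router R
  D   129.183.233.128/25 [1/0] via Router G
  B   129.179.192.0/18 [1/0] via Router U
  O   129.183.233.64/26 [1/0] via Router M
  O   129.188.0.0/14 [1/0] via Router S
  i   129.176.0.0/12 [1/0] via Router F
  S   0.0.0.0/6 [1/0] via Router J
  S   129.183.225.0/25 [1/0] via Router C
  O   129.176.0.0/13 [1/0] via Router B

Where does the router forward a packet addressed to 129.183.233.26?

Routes whose prefix contains 129.183.233.26:
  0.0.0.0/0 (default, matches everything) -> Router X
  128.0.0.0/7 (128.0.0.0 - 129.255.255.255) -> Router V
  129.128.0.0/9 (129.128.0.0 - 129.255.255.255) -> Router R
  129.128.0.0/10 (129.128.0.0 - 129.191.255.255) -> Router D
  129.176.0.0/12 (129.176.0.0 - 129.191.255.255) -> Router F
  129.176.0.0/13 (129.176.0.0 - 129.183.255.255) -> Router B
More-specific entries that do NOT match:
  129.183.235.0/27 (129.183.235.0 - 129.183.235.31) does not contain 129.183.233.26
  129.183.233.64/26 (129.183.233.64 - 129.183.233.127) does not contain 129.183.233.26
  129.183.233.128/25 (129.183.233.128 - 129.183.233.255) does not contain 129.183.233.26
  129.183.225.0/25 (129.183.225.0 - 129.183.225.127) does not contain 129.183.233.26
  129.181.232.0/22 (129.181.232.0 - 129.181.235.255) does not contain 129.183.233.26
  129.179.192.0/18 (129.179.192.0 - 129.179.255.255) does not contain 129.183.233.26
  129.180.0.0/15 (129.180.0.0 - 129.181.255.255) does not contain 129.183.233.26
  129.188.0.0/14 (129.188.0.0 - 129.191.255.255) does not contain 129.183.233.26
Longest matching prefix is /13 -> next hop Router B.

Router B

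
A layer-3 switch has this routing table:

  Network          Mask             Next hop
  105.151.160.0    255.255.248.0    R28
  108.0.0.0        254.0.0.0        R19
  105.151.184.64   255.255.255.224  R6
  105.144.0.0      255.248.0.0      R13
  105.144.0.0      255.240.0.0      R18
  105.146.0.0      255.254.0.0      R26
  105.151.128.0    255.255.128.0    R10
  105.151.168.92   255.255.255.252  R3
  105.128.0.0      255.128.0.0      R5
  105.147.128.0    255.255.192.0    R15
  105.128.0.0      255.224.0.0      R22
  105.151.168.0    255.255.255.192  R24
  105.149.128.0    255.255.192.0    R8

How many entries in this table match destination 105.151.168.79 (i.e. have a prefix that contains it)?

5

Prefixes containing 105.151.168.79:
  105.128.0.0/9 (105.128.0.0 - 105.255.255.255)
  105.128.0.0/11 (105.128.0.0 - 105.159.255.255)
  105.144.0.0/12 (105.144.0.0 - 105.159.255.255)
  105.144.0.0/13 (105.144.0.0 - 105.151.255.255)
  105.151.128.0/17 (105.151.128.0 - 105.151.255.255)
Total matching entries: 5.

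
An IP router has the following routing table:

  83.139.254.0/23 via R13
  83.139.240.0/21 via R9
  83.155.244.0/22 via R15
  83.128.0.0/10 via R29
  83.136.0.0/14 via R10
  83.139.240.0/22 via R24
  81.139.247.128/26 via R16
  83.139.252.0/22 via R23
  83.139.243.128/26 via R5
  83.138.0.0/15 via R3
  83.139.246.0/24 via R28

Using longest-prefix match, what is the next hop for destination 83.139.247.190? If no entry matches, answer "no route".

R9

Routes whose prefix contains 83.139.247.190:
  83.128.0.0/10 (83.128.0.0 - 83.191.255.255) -> R29
  83.136.0.0/14 (83.136.0.0 - 83.139.255.255) -> R10
  83.138.0.0/15 (83.138.0.0 - 83.139.255.255) -> R3
  83.139.240.0/21 (83.139.240.0 - 83.139.247.255) -> R9
More-specific entries that do NOT match:
  81.139.247.128/26 (81.139.247.128 - 81.139.247.191) does not contain 83.139.247.190
  83.139.243.128/26 (83.139.243.128 - 83.139.243.191) does not contain 83.139.247.190
  83.139.246.0/24 (83.139.246.0 - 83.139.246.255) does not contain 83.139.247.190
  83.139.254.0/23 (83.139.254.0 - 83.139.255.255) does not contain 83.139.247.190
  83.155.244.0/22 (83.155.244.0 - 83.155.247.255) does not contain 83.139.247.190
  83.139.240.0/22 (83.139.240.0 - 83.139.243.255) does not contain 83.139.247.190
  83.139.252.0/22 (83.139.252.0 - 83.139.255.255) does not contain 83.139.247.190
Longest matching prefix is /21 -> next hop R9.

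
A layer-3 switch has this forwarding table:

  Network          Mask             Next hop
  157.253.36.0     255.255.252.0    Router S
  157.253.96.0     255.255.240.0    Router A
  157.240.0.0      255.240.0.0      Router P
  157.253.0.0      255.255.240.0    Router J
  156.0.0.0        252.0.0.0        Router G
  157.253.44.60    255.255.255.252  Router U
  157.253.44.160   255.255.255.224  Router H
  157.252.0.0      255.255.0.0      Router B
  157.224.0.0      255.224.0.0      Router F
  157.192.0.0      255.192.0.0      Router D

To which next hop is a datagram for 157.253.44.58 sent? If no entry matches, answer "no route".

Router P

Routes whose prefix contains 157.253.44.58:
  156.0.0.0/6 (156.0.0.0 - 159.255.255.255) -> Router G
  157.192.0.0/10 (157.192.0.0 - 157.255.255.255) -> Router D
  157.224.0.0/11 (157.224.0.0 - 157.255.255.255) -> Router F
  157.240.0.0/12 (157.240.0.0 - 157.255.255.255) -> Router P
More-specific entries that do NOT match:
  157.253.44.60/30 (157.253.44.60 - 157.253.44.63) does not contain 157.253.44.58
  157.253.44.160/27 (157.253.44.160 - 157.253.44.191) does not contain 157.253.44.58
  157.253.36.0/22 (157.253.36.0 - 157.253.39.255) does not contain 157.253.44.58
  157.253.96.0/20 (157.253.96.0 - 157.253.111.255) does not contain 157.253.44.58
  157.253.0.0/20 (157.253.0.0 - 157.253.15.255) does not contain 157.253.44.58
  157.252.0.0/16 (157.252.0.0 - 157.252.255.255) does not contain 157.253.44.58
Longest matching prefix is /12 -> next hop Router P.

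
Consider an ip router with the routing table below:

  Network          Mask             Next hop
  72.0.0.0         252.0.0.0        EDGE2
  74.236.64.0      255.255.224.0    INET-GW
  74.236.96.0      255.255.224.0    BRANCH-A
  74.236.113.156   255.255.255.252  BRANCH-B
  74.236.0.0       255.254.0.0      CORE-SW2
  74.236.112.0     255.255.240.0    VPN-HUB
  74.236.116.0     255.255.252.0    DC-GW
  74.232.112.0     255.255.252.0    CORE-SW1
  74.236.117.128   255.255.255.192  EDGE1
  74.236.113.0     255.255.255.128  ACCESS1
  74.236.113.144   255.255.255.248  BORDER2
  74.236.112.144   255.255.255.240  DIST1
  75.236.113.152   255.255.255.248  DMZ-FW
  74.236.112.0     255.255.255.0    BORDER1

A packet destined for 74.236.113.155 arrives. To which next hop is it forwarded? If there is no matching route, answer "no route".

Routes whose prefix contains 74.236.113.155:
  72.0.0.0/6 (72.0.0.0 - 75.255.255.255) -> EDGE2
  74.236.0.0/15 (74.236.0.0 - 74.237.255.255) -> CORE-SW2
  74.236.96.0/19 (74.236.96.0 - 74.236.127.255) -> BRANCH-A
  74.236.112.0/20 (74.236.112.0 - 74.236.127.255) -> VPN-HUB
More-specific entries that do NOT match:
  74.236.113.156/30 (74.236.113.156 - 74.236.113.159) does not contain 74.236.113.155
  74.236.113.144/29 (74.236.113.144 - 74.236.113.151) does not contain 74.236.113.155
  75.236.113.152/29 (75.236.113.152 - 75.236.113.159) does not contain 74.236.113.155
  74.236.112.144/28 (74.236.112.144 - 74.236.112.159) does not contain 74.236.113.155
  74.236.117.128/26 (74.236.117.128 - 74.236.117.191) does not contain 74.236.113.155
  74.236.113.0/25 (74.236.113.0 - 74.236.113.127) does not contain 74.236.113.155
  74.236.112.0/24 (74.236.112.0 - 74.236.112.255) does not contain 74.236.113.155
  74.236.116.0/22 (74.236.116.0 - 74.236.119.255) does not contain 74.236.113.155
  74.232.112.0/22 (74.232.112.0 - 74.232.115.255) does not contain 74.236.113.155
Longest matching prefix is /20 -> next hop VPN-HUB.

VPN-HUB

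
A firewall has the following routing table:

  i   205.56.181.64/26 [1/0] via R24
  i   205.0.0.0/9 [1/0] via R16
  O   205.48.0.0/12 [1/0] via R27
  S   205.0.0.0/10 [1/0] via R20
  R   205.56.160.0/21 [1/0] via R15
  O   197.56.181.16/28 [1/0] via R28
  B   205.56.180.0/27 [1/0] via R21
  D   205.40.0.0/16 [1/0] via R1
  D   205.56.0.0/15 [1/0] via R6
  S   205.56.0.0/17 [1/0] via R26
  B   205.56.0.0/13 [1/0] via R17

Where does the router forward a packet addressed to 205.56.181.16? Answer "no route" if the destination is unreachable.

Routes whose prefix contains 205.56.181.16:
  205.0.0.0/9 (205.0.0.0 - 205.127.255.255) -> R16
  205.0.0.0/10 (205.0.0.0 - 205.63.255.255) -> R20
  205.48.0.0/12 (205.48.0.0 - 205.63.255.255) -> R27
  205.56.0.0/13 (205.56.0.0 - 205.63.255.255) -> R17
  205.56.0.0/15 (205.56.0.0 - 205.57.255.255) -> R6
More-specific entries that do NOT match:
  197.56.181.16/28 (197.56.181.16 - 197.56.181.31) does not contain 205.56.181.16
  205.56.180.0/27 (205.56.180.0 - 205.56.180.31) does not contain 205.56.181.16
  205.56.181.64/26 (205.56.181.64 - 205.56.181.127) does not contain 205.56.181.16
  205.56.160.0/21 (205.56.160.0 - 205.56.167.255) does not contain 205.56.181.16
  205.56.0.0/17 (205.56.0.0 - 205.56.127.255) does not contain 205.56.181.16
  205.40.0.0/16 (205.40.0.0 - 205.40.255.255) does not contain 205.56.181.16
Longest matching prefix is /15 -> next hop R6.

R6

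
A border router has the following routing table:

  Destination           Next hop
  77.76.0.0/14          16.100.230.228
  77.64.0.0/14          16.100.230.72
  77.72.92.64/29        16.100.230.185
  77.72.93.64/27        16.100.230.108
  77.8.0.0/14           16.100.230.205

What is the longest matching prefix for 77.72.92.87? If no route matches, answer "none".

77.72.92.87 is outside every listed prefix and there is no default route.

none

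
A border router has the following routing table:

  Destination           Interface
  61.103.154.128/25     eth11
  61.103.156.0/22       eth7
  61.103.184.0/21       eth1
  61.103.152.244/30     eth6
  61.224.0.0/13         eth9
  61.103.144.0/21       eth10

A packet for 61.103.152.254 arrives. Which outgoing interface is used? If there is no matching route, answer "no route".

No entry's prefix contains 61.103.152.254; there is no default route.

no route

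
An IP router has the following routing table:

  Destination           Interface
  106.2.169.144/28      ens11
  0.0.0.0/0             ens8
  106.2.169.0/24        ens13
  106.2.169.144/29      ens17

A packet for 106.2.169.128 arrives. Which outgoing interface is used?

Routes whose prefix contains 106.2.169.128:
  0.0.0.0/0 (default, matches everything) -> ens8
  106.2.169.0/24 (106.2.169.0 - 106.2.169.255) -> ens13
More-specific entries that do NOT match:
  106.2.169.144/29 (106.2.169.144 - 106.2.169.151) does not contain 106.2.169.128
  106.2.169.144/28 (106.2.169.144 - 106.2.169.159) does not contain 106.2.169.128
Longest matching prefix is /24 -> interface ens13.

ens13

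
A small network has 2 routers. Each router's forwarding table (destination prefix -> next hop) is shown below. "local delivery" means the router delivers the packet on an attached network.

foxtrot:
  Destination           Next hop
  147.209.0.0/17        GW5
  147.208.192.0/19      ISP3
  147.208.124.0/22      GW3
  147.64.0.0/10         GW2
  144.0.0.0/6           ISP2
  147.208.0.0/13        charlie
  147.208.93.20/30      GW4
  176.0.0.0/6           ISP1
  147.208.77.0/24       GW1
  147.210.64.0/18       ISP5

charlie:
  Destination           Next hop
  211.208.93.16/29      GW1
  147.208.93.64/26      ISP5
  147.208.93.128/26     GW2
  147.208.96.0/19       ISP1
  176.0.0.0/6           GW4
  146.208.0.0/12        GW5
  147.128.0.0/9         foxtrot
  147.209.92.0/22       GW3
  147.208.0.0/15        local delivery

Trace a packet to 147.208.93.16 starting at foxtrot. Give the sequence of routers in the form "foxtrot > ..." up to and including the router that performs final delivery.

foxtrot > charlie

At foxtrot: longest match for 147.208.93.16 is 147.208.0.0/13 -> charlie
At charlie: longest match for 147.208.93.16 is 147.208.0.0/15 -> local delivery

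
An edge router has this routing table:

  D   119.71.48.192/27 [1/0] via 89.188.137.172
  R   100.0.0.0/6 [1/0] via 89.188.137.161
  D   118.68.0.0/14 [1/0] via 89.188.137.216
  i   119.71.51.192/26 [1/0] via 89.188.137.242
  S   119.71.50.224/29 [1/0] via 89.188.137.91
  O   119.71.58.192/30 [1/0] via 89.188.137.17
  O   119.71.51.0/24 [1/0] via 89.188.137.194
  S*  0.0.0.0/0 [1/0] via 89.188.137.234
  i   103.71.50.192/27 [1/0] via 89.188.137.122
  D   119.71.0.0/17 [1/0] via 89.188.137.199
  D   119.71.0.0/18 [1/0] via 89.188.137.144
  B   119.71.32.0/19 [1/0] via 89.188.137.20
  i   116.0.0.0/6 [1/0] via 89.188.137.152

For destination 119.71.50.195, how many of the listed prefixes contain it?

Prefixes containing 119.71.50.195:
  0.0.0.0/0 (default, matches everything)
  116.0.0.0/6 (116.0.0.0 - 119.255.255.255)
  119.71.0.0/17 (119.71.0.0 - 119.71.127.255)
  119.71.0.0/18 (119.71.0.0 - 119.71.63.255)
  119.71.32.0/19 (119.71.32.0 - 119.71.63.255)
Total matching entries: 5.

5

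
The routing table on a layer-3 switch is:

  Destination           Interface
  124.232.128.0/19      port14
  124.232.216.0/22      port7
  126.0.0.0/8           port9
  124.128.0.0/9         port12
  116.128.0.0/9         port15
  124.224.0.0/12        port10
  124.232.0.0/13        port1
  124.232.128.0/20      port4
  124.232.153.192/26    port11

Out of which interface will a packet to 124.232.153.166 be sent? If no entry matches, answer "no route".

Routes whose prefix contains 124.232.153.166:
  124.128.0.0/9 (124.128.0.0 - 124.255.255.255) -> port12
  124.224.0.0/12 (124.224.0.0 - 124.239.255.255) -> port10
  124.232.0.0/13 (124.232.0.0 - 124.239.255.255) -> port1
  124.232.128.0/19 (124.232.128.0 - 124.232.159.255) -> port14
More-specific entries that do NOT match:
  124.232.153.192/26 (124.232.153.192 - 124.232.153.255) does not contain 124.232.153.166
  124.232.216.0/22 (124.232.216.0 - 124.232.219.255) does not contain 124.232.153.166
  124.232.128.0/20 (124.232.128.0 - 124.232.143.255) does not contain 124.232.153.166
Longest matching prefix is /19 -> interface port14.

port14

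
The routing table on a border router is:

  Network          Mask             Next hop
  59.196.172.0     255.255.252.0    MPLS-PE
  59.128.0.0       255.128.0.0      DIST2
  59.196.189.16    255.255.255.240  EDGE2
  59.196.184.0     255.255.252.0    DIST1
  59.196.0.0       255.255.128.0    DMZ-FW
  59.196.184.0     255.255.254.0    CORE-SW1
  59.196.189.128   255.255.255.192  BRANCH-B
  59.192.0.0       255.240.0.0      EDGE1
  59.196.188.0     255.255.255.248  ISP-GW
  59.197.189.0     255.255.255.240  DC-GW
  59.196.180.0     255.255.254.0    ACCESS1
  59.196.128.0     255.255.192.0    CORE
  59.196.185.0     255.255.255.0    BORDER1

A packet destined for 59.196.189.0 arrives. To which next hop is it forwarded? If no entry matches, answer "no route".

Routes whose prefix contains 59.196.189.0:
  59.128.0.0/9 (59.128.0.0 - 59.255.255.255) -> DIST2
  59.192.0.0/12 (59.192.0.0 - 59.207.255.255) -> EDGE1
  59.196.128.0/18 (59.196.128.0 - 59.196.191.255) -> CORE
More-specific entries that do NOT match:
  59.196.188.0/29 (59.196.188.0 - 59.196.188.7) does not contain 59.196.189.0
  59.196.189.16/28 (59.196.189.16 - 59.196.189.31) does not contain 59.196.189.0
  59.197.189.0/28 (59.197.189.0 - 59.197.189.15) does not contain 59.196.189.0
  59.196.189.128/26 (59.196.189.128 - 59.196.189.191) does not contain 59.196.189.0
  59.196.185.0/24 (59.196.185.0 - 59.196.185.255) does not contain 59.196.189.0
  59.196.184.0/23 (59.196.184.0 - 59.196.185.255) does not contain 59.196.189.0
  59.196.180.0/23 (59.196.180.0 - 59.196.181.255) does not contain 59.196.189.0
  59.196.172.0/22 (59.196.172.0 - 59.196.175.255) does not contain 59.196.189.0
  59.196.184.0/22 (59.196.184.0 - 59.196.187.255) does not contain 59.196.189.0
Longest matching prefix is /18 -> next hop CORE.

CORE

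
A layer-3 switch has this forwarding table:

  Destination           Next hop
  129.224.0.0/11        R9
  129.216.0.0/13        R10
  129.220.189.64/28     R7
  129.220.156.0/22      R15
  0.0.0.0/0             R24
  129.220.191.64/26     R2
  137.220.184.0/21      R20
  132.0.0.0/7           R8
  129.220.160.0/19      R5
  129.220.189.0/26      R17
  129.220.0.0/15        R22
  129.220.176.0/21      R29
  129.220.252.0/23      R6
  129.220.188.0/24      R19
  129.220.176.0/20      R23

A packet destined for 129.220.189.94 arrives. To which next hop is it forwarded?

Routes whose prefix contains 129.220.189.94:
  0.0.0.0/0 (default, matches everything) -> R24
  129.216.0.0/13 (129.216.0.0 - 129.223.255.255) -> R10
  129.220.0.0/15 (129.220.0.0 - 129.221.255.255) -> R22
  129.220.160.0/19 (129.220.160.0 - 129.220.191.255) -> R5
  129.220.176.0/20 (129.220.176.0 - 129.220.191.255) -> R23
More-specific entries that do NOT match:
  129.220.189.64/28 (129.220.189.64 - 129.220.189.79) does not contain 129.220.189.94
  129.220.191.64/26 (129.220.191.64 - 129.220.191.127) does not contain 129.220.189.94
  129.220.189.0/26 (129.220.189.0 - 129.220.189.63) does not contain 129.220.189.94
  129.220.188.0/24 (129.220.188.0 - 129.220.188.255) does not contain 129.220.189.94
  129.220.252.0/23 (129.220.252.0 - 129.220.253.255) does not contain 129.220.189.94
  129.220.156.0/22 (129.220.156.0 - 129.220.159.255) does not contain 129.220.189.94
  137.220.184.0/21 (137.220.184.0 - 137.220.191.255) does not contain 129.220.189.94
  129.220.176.0/21 (129.220.176.0 - 129.220.183.255) does not contain 129.220.189.94
Longest matching prefix is /20 -> next hop R23.

R23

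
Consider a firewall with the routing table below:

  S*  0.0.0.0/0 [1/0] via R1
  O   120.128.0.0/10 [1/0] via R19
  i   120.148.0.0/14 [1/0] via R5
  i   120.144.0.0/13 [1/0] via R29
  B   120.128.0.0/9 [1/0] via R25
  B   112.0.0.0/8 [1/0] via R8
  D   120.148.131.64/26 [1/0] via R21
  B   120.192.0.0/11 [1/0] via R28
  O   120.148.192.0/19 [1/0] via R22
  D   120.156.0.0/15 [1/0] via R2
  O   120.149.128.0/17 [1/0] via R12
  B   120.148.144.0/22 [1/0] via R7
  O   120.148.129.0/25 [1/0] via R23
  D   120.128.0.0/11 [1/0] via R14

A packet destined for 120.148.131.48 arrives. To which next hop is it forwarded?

R5

Routes whose prefix contains 120.148.131.48:
  0.0.0.0/0 (default, matches everything) -> R1
  120.128.0.0/9 (120.128.0.0 - 120.255.255.255) -> R25
  120.128.0.0/10 (120.128.0.0 - 120.191.255.255) -> R19
  120.128.0.0/11 (120.128.0.0 - 120.159.255.255) -> R14
  120.144.0.0/13 (120.144.0.0 - 120.151.255.255) -> R29
  120.148.0.0/14 (120.148.0.0 - 120.151.255.255) -> R5
More-specific entries that do NOT match:
  120.148.131.64/26 (120.148.131.64 - 120.148.131.127) does not contain 120.148.131.48
  120.148.129.0/25 (120.148.129.0 - 120.148.129.127) does not contain 120.148.131.48
  120.148.144.0/22 (120.148.144.0 - 120.148.147.255) does not contain 120.148.131.48
  120.148.192.0/19 (120.148.192.0 - 120.148.223.255) does not contain 120.148.131.48
  120.149.128.0/17 (120.149.128.0 - 120.149.255.255) does not contain 120.148.131.48
  120.156.0.0/15 (120.156.0.0 - 120.157.255.255) does not contain 120.148.131.48
Longest matching prefix is /14 -> next hop R5.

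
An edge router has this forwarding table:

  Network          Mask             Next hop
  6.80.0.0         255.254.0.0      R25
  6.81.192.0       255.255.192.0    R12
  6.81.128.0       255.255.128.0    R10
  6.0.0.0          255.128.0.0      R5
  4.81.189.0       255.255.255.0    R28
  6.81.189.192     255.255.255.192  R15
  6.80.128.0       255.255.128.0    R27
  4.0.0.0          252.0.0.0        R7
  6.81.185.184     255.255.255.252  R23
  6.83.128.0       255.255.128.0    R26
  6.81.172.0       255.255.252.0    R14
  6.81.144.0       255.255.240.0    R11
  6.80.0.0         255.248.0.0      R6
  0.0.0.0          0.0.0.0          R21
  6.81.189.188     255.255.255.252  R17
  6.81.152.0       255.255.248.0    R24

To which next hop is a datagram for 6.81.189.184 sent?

R10

Routes whose prefix contains 6.81.189.184:
  0.0.0.0/0 (default, matches everything) -> R21
  4.0.0.0/6 (4.0.0.0 - 7.255.255.255) -> R7
  6.0.0.0/9 (6.0.0.0 - 6.127.255.255) -> R5
  6.80.0.0/13 (6.80.0.0 - 6.87.255.255) -> R6
  6.80.0.0/15 (6.80.0.0 - 6.81.255.255) -> R25
  6.81.128.0/17 (6.81.128.0 - 6.81.255.255) -> R10
More-specific entries that do NOT match:
  6.81.185.184/30 (6.81.185.184 - 6.81.185.187) does not contain 6.81.189.184
  6.81.189.188/30 (6.81.189.188 - 6.81.189.191) does not contain 6.81.189.184
  6.81.189.192/26 (6.81.189.192 - 6.81.189.255) does not contain 6.81.189.184
  4.81.189.0/24 (4.81.189.0 - 4.81.189.255) does not contain 6.81.189.184
  6.81.172.0/22 (6.81.172.0 - 6.81.175.255) does not contain 6.81.189.184
  6.81.152.0/21 (6.81.152.0 - 6.81.159.255) does not contain 6.81.189.184
  6.81.144.0/20 (6.81.144.0 - 6.81.159.255) does not contain 6.81.189.184
  6.81.192.0/18 (6.81.192.0 - 6.81.255.255) does not contain 6.81.189.184
Longest matching prefix is /17 -> next hop R10.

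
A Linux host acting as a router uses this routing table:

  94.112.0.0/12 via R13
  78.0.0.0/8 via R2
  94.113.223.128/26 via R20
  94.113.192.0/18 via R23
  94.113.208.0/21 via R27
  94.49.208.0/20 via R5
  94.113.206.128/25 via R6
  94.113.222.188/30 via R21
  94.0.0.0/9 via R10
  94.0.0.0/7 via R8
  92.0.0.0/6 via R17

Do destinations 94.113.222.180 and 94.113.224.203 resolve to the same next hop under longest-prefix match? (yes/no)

yes

94.113.222.180: longest match 94.113.192.0/18 -> R23
94.113.224.203: longest match 94.113.192.0/18 -> R23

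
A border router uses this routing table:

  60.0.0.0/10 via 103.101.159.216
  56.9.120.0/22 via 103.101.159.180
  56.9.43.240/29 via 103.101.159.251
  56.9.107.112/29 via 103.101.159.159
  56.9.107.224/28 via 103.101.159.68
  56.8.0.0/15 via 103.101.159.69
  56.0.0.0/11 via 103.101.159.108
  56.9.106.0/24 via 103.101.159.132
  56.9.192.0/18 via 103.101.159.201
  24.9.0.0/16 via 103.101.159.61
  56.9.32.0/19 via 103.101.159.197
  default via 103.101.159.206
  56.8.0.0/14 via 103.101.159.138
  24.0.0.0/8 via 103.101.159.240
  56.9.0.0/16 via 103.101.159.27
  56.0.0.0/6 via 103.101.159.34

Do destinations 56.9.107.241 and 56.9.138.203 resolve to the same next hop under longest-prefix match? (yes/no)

yes

56.9.107.241: longest match 56.9.0.0/16 -> 103.101.159.27
56.9.138.203: longest match 56.9.0.0/16 -> 103.101.159.27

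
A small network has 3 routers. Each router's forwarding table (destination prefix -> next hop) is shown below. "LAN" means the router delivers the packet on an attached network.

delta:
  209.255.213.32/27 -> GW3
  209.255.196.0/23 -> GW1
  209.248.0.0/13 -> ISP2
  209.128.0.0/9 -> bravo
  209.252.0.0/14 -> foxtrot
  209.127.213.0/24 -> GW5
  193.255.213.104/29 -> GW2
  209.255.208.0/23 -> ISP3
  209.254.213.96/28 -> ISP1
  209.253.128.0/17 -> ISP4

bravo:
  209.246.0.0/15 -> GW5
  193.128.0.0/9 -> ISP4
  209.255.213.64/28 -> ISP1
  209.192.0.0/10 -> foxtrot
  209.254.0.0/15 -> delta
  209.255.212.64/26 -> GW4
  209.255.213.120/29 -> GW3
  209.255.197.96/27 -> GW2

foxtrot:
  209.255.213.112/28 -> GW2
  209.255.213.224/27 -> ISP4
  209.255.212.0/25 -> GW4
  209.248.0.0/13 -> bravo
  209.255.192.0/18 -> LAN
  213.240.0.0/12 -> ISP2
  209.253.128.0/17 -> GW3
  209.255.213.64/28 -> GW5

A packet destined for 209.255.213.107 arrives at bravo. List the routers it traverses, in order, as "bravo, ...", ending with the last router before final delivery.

At bravo: longest match for 209.255.213.107 is 209.254.0.0/15 -> delta
At delta: longest match for 209.255.213.107 is 209.252.0.0/14 -> foxtrot
At foxtrot: longest match for 209.255.213.107 is 209.255.192.0/18 -> LAN

bravo, delta, foxtrot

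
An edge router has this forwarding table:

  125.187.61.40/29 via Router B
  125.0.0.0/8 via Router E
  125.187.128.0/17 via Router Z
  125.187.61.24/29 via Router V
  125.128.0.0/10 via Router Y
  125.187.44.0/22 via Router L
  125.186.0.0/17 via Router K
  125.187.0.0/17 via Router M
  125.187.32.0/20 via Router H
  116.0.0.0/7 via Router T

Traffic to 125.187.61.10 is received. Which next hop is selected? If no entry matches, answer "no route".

Router M

Routes whose prefix contains 125.187.61.10:
  125.0.0.0/8 (125.0.0.0 - 125.255.255.255) -> Router E
  125.128.0.0/10 (125.128.0.0 - 125.191.255.255) -> Router Y
  125.187.0.0/17 (125.187.0.0 - 125.187.127.255) -> Router M
More-specific entries that do NOT match:
  125.187.61.40/29 (125.187.61.40 - 125.187.61.47) does not contain 125.187.61.10
  125.187.61.24/29 (125.187.61.24 - 125.187.61.31) does not contain 125.187.61.10
  125.187.44.0/22 (125.187.44.0 - 125.187.47.255) does not contain 125.187.61.10
  125.187.32.0/20 (125.187.32.0 - 125.187.47.255) does not contain 125.187.61.10
Longest matching prefix is /17 -> next hop Router M.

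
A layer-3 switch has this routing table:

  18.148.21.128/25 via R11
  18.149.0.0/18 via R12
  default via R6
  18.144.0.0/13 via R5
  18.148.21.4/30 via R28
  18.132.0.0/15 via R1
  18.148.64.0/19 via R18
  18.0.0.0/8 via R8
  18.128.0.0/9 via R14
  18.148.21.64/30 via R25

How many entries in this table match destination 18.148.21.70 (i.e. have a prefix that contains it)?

4

Prefixes containing 18.148.21.70:
  0.0.0.0/0 (default, matches everything)
  18.0.0.0/8 (18.0.0.0 - 18.255.255.255)
  18.128.0.0/9 (18.128.0.0 - 18.255.255.255)
  18.144.0.0/13 (18.144.0.0 - 18.151.255.255)
Total matching entries: 4.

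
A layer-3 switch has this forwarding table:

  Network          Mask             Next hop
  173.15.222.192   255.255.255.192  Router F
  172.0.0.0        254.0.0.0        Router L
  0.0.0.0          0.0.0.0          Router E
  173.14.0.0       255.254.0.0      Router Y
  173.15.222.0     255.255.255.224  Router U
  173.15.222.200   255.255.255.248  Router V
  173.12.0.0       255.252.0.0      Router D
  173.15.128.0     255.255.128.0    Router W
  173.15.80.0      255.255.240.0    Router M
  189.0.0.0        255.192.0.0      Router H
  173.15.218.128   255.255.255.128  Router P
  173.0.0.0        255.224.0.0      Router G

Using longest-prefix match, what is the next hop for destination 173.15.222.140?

Router W

Routes whose prefix contains 173.15.222.140:
  0.0.0.0/0 (default, matches everything) -> Router E
  172.0.0.0/7 (172.0.0.0 - 173.255.255.255) -> Router L
  173.0.0.0/11 (173.0.0.0 - 173.31.255.255) -> Router G
  173.12.0.0/14 (173.12.0.0 - 173.15.255.255) -> Router D
  173.14.0.0/15 (173.14.0.0 - 173.15.255.255) -> Router Y
  173.15.128.0/17 (173.15.128.0 - 173.15.255.255) -> Router W
More-specific entries that do NOT match:
  173.15.222.200/29 (173.15.222.200 - 173.15.222.207) does not contain 173.15.222.140
  173.15.222.0/27 (173.15.222.0 - 173.15.222.31) does not contain 173.15.222.140
  173.15.222.192/26 (173.15.222.192 - 173.15.222.255) does not contain 173.15.222.140
  173.15.218.128/25 (173.15.218.128 - 173.15.218.255) does not contain 173.15.222.140
  173.15.80.0/20 (173.15.80.0 - 173.15.95.255) does not contain 173.15.222.140
Longest matching prefix is /17 -> next hop Router W.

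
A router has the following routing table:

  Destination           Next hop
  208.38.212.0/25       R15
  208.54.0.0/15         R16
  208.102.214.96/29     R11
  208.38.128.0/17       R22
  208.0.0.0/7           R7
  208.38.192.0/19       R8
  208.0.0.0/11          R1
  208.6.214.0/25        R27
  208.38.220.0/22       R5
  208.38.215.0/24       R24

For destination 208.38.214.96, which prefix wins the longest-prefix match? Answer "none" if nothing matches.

208.38.192.0/19

Entries matching 208.38.214.96:
  208.0.0.0/7 (208.0.0.0 - 209.255.255.255)
  208.38.128.0/17 (208.38.128.0 - 208.38.255.255)
  208.38.192.0/19 (208.38.192.0 - 208.38.223.255)
Most specific is 208.38.192.0/19.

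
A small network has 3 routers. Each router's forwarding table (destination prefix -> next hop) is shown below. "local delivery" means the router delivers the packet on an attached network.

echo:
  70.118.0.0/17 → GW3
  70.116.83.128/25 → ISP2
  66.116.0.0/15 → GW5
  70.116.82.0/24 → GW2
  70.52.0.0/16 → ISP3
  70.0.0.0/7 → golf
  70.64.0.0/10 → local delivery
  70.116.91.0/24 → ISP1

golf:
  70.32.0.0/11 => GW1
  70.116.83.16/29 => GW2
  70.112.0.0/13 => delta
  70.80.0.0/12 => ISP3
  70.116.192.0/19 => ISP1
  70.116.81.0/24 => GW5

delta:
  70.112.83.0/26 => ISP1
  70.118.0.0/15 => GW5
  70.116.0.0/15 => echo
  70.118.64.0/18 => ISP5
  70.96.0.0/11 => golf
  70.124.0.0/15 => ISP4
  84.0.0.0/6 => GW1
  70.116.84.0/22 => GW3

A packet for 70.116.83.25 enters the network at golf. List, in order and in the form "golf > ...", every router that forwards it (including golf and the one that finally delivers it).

At golf: longest match for 70.116.83.25 is 70.112.0.0/13 -> delta
At delta: longest match for 70.116.83.25 is 70.116.0.0/15 -> echo
At echo: longest match for 70.116.83.25 is 70.64.0.0/10 -> local delivery

golf > delta > echo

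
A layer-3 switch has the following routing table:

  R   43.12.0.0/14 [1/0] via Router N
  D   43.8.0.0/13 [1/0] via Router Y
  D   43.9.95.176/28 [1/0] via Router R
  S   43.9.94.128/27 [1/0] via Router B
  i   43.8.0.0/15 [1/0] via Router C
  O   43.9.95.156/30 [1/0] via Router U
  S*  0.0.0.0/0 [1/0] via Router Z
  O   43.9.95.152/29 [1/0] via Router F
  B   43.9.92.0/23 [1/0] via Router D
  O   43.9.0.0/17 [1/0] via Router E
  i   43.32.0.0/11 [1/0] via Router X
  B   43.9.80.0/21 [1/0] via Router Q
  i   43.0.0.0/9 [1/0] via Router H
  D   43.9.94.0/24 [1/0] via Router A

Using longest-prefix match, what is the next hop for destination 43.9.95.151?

Router E

Routes whose prefix contains 43.9.95.151:
  0.0.0.0/0 (default, matches everything) -> Router Z
  43.0.0.0/9 (43.0.0.0 - 43.127.255.255) -> Router H
  43.8.0.0/13 (43.8.0.0 - 43.15.255.255) -> Router Y
  43.8.0.0/15 (43.8.0.0 - 43.9.255.255) -> Router C
  43.9.0.0/17 (43.9.0.0 - 43.9.127.255) -> Router E
More-specific entries that do NOT match:
  43.9.95.156/30 (43.9.95.156 - 43.9.95.159) does not contain 43.9.95.151
  43.9.95.152/29 (43.9.95.152 - 43.9.95.159) does not contain 43.9.95.151
  43.9.95.176/28 (43.9.95.176 - 43.9.95.191) does not contain 43.9.95.151
  43.9.94.128/27 (43.9.94.128 - 43.9.94.159) does not contain 43.9.95.151
  43.9.94.0/24 (43.9.94.0 - 43.9.94.255) does not contain 43.9.95.151
  43.9.92.0/23 (43.9.92.0 - 43.9.93.255) does not contain 43.9.95.151
  43.9.80.0/21 (43.9.80.0 - 43.9.87.255) does not contain 43.9.95.151
Longest matching prefix is /17 -> next hop Router E.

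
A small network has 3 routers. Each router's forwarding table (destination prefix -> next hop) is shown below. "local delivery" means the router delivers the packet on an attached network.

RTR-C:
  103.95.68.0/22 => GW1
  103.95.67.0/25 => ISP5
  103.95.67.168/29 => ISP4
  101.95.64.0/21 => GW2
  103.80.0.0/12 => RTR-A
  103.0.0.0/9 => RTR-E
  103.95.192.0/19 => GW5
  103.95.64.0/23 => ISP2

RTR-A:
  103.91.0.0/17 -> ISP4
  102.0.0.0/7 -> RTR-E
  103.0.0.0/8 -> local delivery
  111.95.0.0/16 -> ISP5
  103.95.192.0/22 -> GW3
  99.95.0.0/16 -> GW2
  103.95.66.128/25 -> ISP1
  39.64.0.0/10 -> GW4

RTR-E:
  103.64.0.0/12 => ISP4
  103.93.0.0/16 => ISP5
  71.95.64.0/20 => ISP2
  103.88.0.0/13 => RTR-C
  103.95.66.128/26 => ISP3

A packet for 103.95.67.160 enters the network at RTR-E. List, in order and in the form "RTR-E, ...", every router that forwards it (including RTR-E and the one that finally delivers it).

RTR-E, RTR-C, RTR-A

At RTR-E: longest match for 103.95.67.160 is 103.88.0.0/13 -> RTR-C
At RTR-C: longest match for 103.95.67.160 is 103.80.0.0/12 -> RTR-A
At RTR-A: longest match for 103.95.67.160 is 103.0.0.0/8 -> local delivery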